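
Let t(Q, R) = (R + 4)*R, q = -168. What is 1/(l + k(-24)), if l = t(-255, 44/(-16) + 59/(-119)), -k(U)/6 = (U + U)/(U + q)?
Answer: -226576/894519 ≈ -0.25329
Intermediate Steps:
k(U) = -12*U/(-168 + U) (k(U) = -6*(U + U)/(U - 168) = -6*2*U/(-168 + U) = -12*U/(-168 + U))
t(Q, R) = R*(4 + R) (t(Q, R) = (4 + R)*R = R*(4 + R))
l = -554655/226576 (l = (44/(-16) + 59/(-119))*(4 + (44/(-16) + 59/(-119))) = (44*(-1/16) + 59*(-1/119))*(4 + (44*(-1/16) + 59*(-1/119))) = (-11/4 - 59/119)*(4 + (-11/4 - 59/119)) = -1545*(4 - 1545/476)/476 = -1545/476*359/476 = -554655/226576 ≈ -2.4480)
1/(l + k(-24)) = 1/(-554655/226576 - 12*(-24)/(-168 - 24)) = 1/(-554655/226576 - 12*(-24)/(-192)) = 1/(-554655/226576 - 12*(-24)*(-1/192)) = 1/(-554655/226576 - 3/2) = 1/(-894519/226576) = -226576/894519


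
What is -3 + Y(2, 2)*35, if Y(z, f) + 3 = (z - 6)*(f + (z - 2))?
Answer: -388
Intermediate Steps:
Y(z, f) = -3 + (-6 + z)*(-2 + f + z) (Y(z, f) = -3 + (z - 6)*(f + (z - 2)) = -3 + (-6 + z)*(f + (-2 + z)) = -3 + (-6 + z)*(-2 + f + z))
-3 + Y(2, 2)*35 = -3 + (9 + 2² - 8*2 - 6*2 + 2*2)*35 = -3 + (9 + 4 - 16 - 12 + 4)*35 = -3 - 11*35 = -3 - 385 = -388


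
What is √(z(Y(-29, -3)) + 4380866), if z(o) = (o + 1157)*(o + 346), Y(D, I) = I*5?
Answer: 2*√1189717 ≈ 2181.5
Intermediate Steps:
Y(D, I) = 5*I
z(o) = (346 + o)*(1157 + o) (z(o) = (1157 + o)*(346 + o) = (346 + o)*(1157 + o))
√(z(Y(-29, -3)) + 4380866) = √((400322 + (5*(-3))² + 1503*(5*(-3))) + 4380866) = √((400322 + (-15)² + 1503*(-15)) + 4380866) = √((400322 + 225 - 22545) + 4380866) = √(378002 + 4380866) = √4758868 = 2*√1189717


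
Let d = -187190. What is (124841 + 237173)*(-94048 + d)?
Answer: -101812093332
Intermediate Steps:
(124841 + 237173)*(-94048 + d) = (124841 + 237173)*(-94048 - 187190) = 362014*(-281238) = -101812093332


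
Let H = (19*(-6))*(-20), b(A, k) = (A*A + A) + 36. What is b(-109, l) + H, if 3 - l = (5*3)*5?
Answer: 14088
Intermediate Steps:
l = -72 (l = 3 - 5*3*5 = 3 - 15*5 = 3 - 1*75 = 3 - 75 = -72)
b(A, k) = 36 + A + A² (b(A, k) = (A² + A) + 36 = (A + A²) + 36 = 36 + A + A²)
H = 2280 (H = -114*(-20) = 2280)
b(-109, l) + H = (36 - 109 + (-109)²) + 2280 = (36 - 109 + 11881) + 2280 = 11808 + 2280 = 14088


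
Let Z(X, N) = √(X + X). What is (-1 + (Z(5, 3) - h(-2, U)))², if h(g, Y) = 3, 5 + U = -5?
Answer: (4 - √10)² ≈ 0.70178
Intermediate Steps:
U = -10 (U = -5 - 5 = -10)
Z(X, N) = √2*√X (Z(X, N) = √(2*X) = √2*√X)
(-1 + (Z(5, 3) - h(-2, U)))² = (-1 + (√2*√5 - 1*3))² = (-1 + (√10 - 3))² = (-1 + (-3 + √10))² = (-4 + √10)²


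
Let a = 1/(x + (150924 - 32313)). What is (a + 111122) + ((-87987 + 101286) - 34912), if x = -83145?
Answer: 3174526195/35466 ≈ 89509.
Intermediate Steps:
a = 1/35466 (a = 1/(-83145 + (150924 - 32313)) = 1/(-83145 + 118611) = 1/35466 ≈ 2.8196e-5)
(a + 111122) + ((-87987 + 101286) - 34912) = (1/35466 + 111122) + ((-87987 + 101286) - 34912) = 3941052853/35466 + (13299 - 34912) = 3941052853/35466 - 21613 = 3174526195/35466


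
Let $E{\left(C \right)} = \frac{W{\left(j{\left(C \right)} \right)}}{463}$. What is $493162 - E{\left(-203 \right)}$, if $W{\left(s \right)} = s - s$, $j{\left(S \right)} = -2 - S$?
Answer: $493162$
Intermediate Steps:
$W{\left(s \right)} = 0$
$E{\left(C \right)} = 0$ ($E{\left(C \right)} = \frac{0}{463} = 0 \cdot \frac{1}{463} = 0$)
$493162 - E{\left(-203 \right)} = 493162 - 0 = 493162 + 0 = 493162$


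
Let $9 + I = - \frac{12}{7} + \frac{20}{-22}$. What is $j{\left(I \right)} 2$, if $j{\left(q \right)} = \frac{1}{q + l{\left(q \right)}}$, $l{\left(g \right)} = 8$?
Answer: $- \frac{154}{279} \approx -0.55197$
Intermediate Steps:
$I = - \frac{895}{77}$ ($I = -9 + \left(- \frac{12}{7} + \frac{20}{-22}\right) = -9 + \left(\left(-12\right) \frac{1}{7} + 20 \left(- \frac{1}{22}\right)\right) = -9 - \frac{202}{77} = - \frac{895}{77} \approx -11.623$)
$j{\left(q \right)} = \frac{1}{8 + q}$ ($j{\left(q \right)} = \frac{1}{q + 8} = \frac{1}{8 + q}$)
$j{\left(I \right)} 2 = \frac{1}{8 - \frac{895}{77}} \cdot 2 = \frac{1}{- \frac{279}{77}} \cdot 2 = \left(- \frac{77}{279}\right) 2 = - \frac{154}{279}$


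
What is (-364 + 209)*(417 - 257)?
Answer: -24800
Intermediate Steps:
(-364 + 209)*(417 - 257) = -155*160 = -24800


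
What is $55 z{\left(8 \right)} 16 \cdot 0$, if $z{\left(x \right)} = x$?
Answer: $0$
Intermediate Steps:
$55 z{\left(8 \right)} 16 \cdot 0 = 55 \cdot 8 \cdot 16 \cdot 0 = 440 \cdot 0 = 0$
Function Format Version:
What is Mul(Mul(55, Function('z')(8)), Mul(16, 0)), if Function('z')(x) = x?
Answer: 0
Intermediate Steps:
Mul(Mul(55, Function('z')(8)), Mul(16, 0)) = Mul(Mul(55, 8), Mul(16, 0)) = Mul(440, 0) = 0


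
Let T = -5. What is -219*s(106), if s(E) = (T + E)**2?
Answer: -2234019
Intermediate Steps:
s(E) = (-5 + E)**2
-219*s(106) = -219*(-5 + 106)**2 = -219*101**2 = -219*10201 = -2234019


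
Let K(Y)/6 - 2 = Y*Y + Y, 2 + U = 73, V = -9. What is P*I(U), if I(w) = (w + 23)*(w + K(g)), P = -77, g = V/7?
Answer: -4316950/7 ≈ -6.1671e+5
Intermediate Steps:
U = 71 (U = -2 + 73 = 71)
g = -9/7 ≈ -1.2857
K(Y) = 12 + 6*Y + 6*Y² (K(Y) = 12 + 6*(Y*Y + Y) = 12 + 6*(Y² + Y) = 12 + 6*(Y + Y²) = 12 + (6*Y + 6*Y²) = 12 + 6*Y + 6*Y²)
I(w) = (23 + w)*(696/49 + w) (I(w) = (w + 23)*(w + (12 + 6*(-9/7) + 6*(-9/7)²)) = (23 + w)*(w + (12 - 54/7 + 6*(81/49))) = (23 + w)*(w + (12 - 54/7 + 486/49)) = (23 + w)*(w + 696/49) = (23 + w)*(696/49 + w))
P*I(U) = -77*(16008/49 + 71² + (1823/49)*71) = -77*(16008/49 + 5041 + 129433/49) = -77*392450/49 = -4316950/7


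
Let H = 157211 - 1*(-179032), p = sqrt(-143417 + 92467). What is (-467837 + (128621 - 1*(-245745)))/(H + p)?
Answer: -31428969453/113059405999 + 467355*I*sqrt(2038)/113059405999 ≈ -0.27799 + 0.00018661*I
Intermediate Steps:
p = 5*I*sqrt(2038) (p = sqrt(-50950) = 5*I*sqrt(2038) ≈ 225.72*I)
H = 336243 (H = 157211 + 179032 = 336243)
(-467837 + (128621 - 1*(-245745)))/(H + p) = (-467837 + (128621 - 1*(-245745)))/(336243 + 5*I*sqrt(2038)) = (-467837 + (128621 + 245745))/(336243 + 5*I*sqrt(2038)) = (-467837 + 374366)/(336243 + 5*I*sqrt(2038)) = -93471/(336243 + 5*I*sqrt(2038))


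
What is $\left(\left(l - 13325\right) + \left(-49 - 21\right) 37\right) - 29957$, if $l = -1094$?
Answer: $-46966$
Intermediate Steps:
$\left(\left(l - 13325\right) + \left(-49 - 21\right) 37\right) - 29957 = \left(\left(-1094 - 13325\right) + \left(-49 - 21\right) 37\right) - 29957 = \left(-14419 - 2590\right) - 29957 = -17009 - 29957 = -46966$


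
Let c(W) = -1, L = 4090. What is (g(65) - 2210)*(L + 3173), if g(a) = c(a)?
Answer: -16058493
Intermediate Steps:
g(a) = -1
(g(65) - 2210)*(L + 3173) = (-1 - 2210)*(4090 + 3173) = -2211*7263 = -16058493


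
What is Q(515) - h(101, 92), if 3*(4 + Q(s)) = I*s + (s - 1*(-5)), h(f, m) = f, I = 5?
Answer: 2780/3 ≈ 926.67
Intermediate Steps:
Q(s) = -7/3 + 2*s (Q(s) = -4 + (5*s + (s - 1*(-5)))/3 = -4 + (5*s + (s + 5))/3 = -4 + (5*s + (5 + s))/3 = -4 + (5 + 6*s)/3 = -4 + (5/3 + 2*s) = -7/3 + 2*s)
Q(515) - h(101, 92) = (-7/3 + 2*515) - 1*101 = (-7/3 + 1030) - 101 = 3083/3 - 101 = 2780/3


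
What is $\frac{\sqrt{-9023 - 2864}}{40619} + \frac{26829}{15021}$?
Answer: $\frac{2981}{1669} + \frac{i \sqrt{11887}}{40619} \approx 1.7861 + 0.0026841 i$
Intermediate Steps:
$\frac{\sqrt{-9023 - 2864}}{40619} + \frac{26829}{15021} = \sqrt{-11887} \cdot \frac{1}{40619} + 26829 \cdot \frac{1}{15021} = i \sqrt{11887} \cdot \frac{1}{40619} + \frac{2981}{1669} = \frac{i \sqrt{11887}}{40619} + \frac{2981}{1669} = \frac{2981}{1669} + \frac{i \sqrt{11887}}{40619}$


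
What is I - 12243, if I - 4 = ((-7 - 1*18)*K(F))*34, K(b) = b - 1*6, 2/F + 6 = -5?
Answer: -76829/11 ≈ -6984.5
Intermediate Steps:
F = -2/11 (F = 2/(-6 - 5) = 2/(-11) = 2*(-1/11) = -2/11 ≈ -0.18182)
K(b) = -6 + b (K(b) = b - 6 = -6 + b)
I = 57844/11 (I = 4 + ((-7 - 1*18)*(-6 - 2/11))*34 = 4 + ((-7 - 18)*(-68/11))*34 = 4 - 25*(-68/11)*34 = 4 + (1700/11)*34 = 4 + 57800/11 = 57844/11 ≈ 5258.5)
I - 12243 = 57844/11 - 12243 = -76829/11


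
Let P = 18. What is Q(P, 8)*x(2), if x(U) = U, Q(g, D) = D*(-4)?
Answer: -64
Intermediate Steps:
Q(g, D) = -4*D
Q(P, 8)*x(2) = -4*8*2 = -32*2 = -64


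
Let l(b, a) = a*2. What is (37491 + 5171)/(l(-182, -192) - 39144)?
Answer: -21331/19764 ≈ -1.0793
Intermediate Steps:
l(b, a) = 2*a
(37491 + 5171)/(l(-182, -192) - 39144) = (37491 + 5171)/(2*(-192) - 39144) = 42662/(-384 - 39144) = 42662/(-39528) = 42662*(-1/39528) = -21331/19764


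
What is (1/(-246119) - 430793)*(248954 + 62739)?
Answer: -33047668731709024/246119 ≈ -1.3428e+11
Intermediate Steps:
(1/(-246119) - 430793)*(248954 + 62739) = (-1/246119 - 430793)*311693 = -106026342368/246119*311693 = -33047668731709024/246119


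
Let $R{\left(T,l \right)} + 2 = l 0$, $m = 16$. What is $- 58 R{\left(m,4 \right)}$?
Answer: $116$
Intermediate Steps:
$R{\left(T,l \right)} = -2$ ($R{\left(T,l \right)} = -2 + l 0 = -2 + 0 = -2$)
$- 58 R{\left(m,4 \right)} = \left(-58\right) \left(-2\right) = 116$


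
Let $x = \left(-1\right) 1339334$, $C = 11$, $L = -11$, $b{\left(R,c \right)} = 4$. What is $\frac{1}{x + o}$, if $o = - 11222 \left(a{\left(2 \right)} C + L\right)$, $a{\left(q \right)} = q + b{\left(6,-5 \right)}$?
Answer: $- \frac{1}{1956544} \approx -5.1111 \cdot 10^{-7}$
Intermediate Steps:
$a{\left(q \right)} = 4 + q$ ($a{\left(q \right)} = q + 4 = 4 + q$)
$x = -1339334$
$o = -617210$ ($o = - 11222 \left(\left(4 + 2\right) 11 - 11\right) = - 11222 \left(6 \cdot 11 - 11\right) = - 11222 \left(66 - 11\right) = \left(-11222\right) 55 = -617210$)
$\frac{1}{x + o} = \frac{1}{-1339334 - 617210} = \frac{1}{-1956544} = - \frac{1}{1956544}$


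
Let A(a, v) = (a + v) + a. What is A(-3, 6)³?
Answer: 0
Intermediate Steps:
A(a, v) = v + 2*a
A(-3, 6)³ = (6 + 2*(-3))³ = (6 - 6)³ = 0³ = 0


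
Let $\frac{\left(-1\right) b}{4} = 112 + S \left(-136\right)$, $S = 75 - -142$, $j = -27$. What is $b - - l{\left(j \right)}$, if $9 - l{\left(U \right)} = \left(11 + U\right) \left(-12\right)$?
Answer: $117417$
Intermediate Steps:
$l{\left(U \right)} = 141 + 12 U$ ($l{\left(U \right)} = 9 - \left(11 + U\right) \left(-12\right) = 9 - \left(-132 - 12 U\right) = 9 + \left(132 + 12 U\right) = 141 + 12 U$)
$S = 217$ ($S = 75 + 142 = 217$)
$b = 117600$ ($b = - 4 \left(112 + 217 \left(-136\right)\right) = - 4 \left(112 - 29512\right) = \left(-4\right) \left(-29400\right) = 117600$)
$b - - l{\left(j \right)} = 117600 - - (141 + 12 \left(-27\right)) = 117600 - - (141 - 324) = 117600 - \left(-1\right) \left(-183\right) = 117600 - 183 = 117417$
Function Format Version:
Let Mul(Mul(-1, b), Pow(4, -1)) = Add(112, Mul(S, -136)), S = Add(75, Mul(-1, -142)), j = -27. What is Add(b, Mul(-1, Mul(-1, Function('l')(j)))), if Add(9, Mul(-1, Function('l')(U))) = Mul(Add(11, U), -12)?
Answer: 117417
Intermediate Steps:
Function('l')(U) = Add(141, Mul(12, U)) (Function('l')(U) = Add(9, Mul(-1, Mul(Add(11, U), -12))) = Add(9, Mul(-1, Add(-132, Mul(-12, U)))) = Add(9, Add(132, Mul(12, U))) = Add(141, Mul(12, U)))
S = 217 (S = Add(75, 142) = 217)
b = 117600 (b = Mul(-4, Add(112, Mul(217, -136))) = Mul(-4, Add(112, -29512)) = Mul(-4, -29400) = 117600)
Add(b, Mul(-1, Mul(-1, Function('l')(j)))) = Add(117600, Mul(-1, Mul(-1, Add(141, Mul(12, -27))))) = Add(117600, Mul(-1, Mul(-1, Add(141, -324)))) = Add(117600, Mul(-1, Mul(-1, -183))) = Add(117600, Mul(-1, 183)) = Add(117600, -183) = 117417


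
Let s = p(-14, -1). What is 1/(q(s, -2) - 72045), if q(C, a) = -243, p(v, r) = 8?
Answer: -1/72288 ≈ -1.3834e-5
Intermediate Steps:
s = 8
1/(q(s, -2) - 72045) = 1/(-243 - 72045) = 1/(-72288) = -1/72288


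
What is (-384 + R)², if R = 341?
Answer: 1849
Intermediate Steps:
(-384 + R)² = (-384 + 341)² = (-43)² = 1849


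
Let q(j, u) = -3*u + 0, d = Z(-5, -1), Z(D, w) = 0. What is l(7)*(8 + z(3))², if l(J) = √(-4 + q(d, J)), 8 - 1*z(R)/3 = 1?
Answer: 4205*I ≈ 4205.0*I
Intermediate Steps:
d = 0
q(j, u) = -3*u
z(R) = 21 (z(R) = 24 - 3*1 = 24 - 3 = 21)
l(J) = √(-4 - 3*J)
l(7)*(8 + z(3))² = √(-4 - 3*7)*(8 + 21)² = √(-4 - 21)*29² = √(-25)*841 = (5*I)*841 = 4205*I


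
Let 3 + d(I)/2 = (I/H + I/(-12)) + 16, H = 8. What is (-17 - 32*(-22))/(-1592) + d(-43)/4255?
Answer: -8662493/20321880 ≈ -0.42626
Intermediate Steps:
d(I) = 26 + I/12 (d(I) = -6 + 2*((I/8 + I/(-12)) + 16) = -6 + 2*((I*(⅛) + I*(-1/12)) + 16) = -6 + 2*((I/8 - I/12) + 16) = -6 + 2*(I/24 + 16) = -6 + 2*(16 + I/24) = -6 + (32 + I/12) = 26 + I/12)
(-17 - 32*(-22))/(-1592) + d(-43)/4255 = (-17 - 32*(-22))/(-1592) + (26 + (1/12)*(-43))/4255 = (-17 + 704)*(-1/1592) + (26 - 43/12)*(1/4255) = 687*(-1/1592) + (269/12)*(1/4255) = -687/1592 + 269/51060 = -8662493/20321880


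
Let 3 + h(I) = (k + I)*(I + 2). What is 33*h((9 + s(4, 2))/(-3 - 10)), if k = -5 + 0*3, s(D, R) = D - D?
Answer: -58245/169 ≈ -344.65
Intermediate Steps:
s(D, R) = 0
k = -5 (k = -5 + 0 = -5)
h(I) = -3 + (-5 + I)*(2 + I) (h(I) = -3 + (-5 + I)*(I + 2) = -3 + (-5 + I)*(2 + I))
33*h((9 + s(4, 2))/(-3 - 10)) = 33*(-13 + ((9 + 0)/(-3 - 10))**2 - 3*(9 + 0)/(-3 - 10)) = 33*(-13 + (9/(-13))**2 - 27/(-13)) = 33*(-13 + (9*(-1/13))**2 - 27*(-1)/13) = 33*(-13 + (-9/13)**2 - 3*(-9/13)) = 33*(-13 + 81/169 + 27/13) = 33*(-1765/169) = -58245/169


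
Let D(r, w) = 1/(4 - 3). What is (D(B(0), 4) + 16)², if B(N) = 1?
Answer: 289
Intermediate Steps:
D(r, w) = 1 (D(r, w) = 1/1 = 1)
(D(B(0), 4) + 16)² = (1 + 16)² = 17² = 289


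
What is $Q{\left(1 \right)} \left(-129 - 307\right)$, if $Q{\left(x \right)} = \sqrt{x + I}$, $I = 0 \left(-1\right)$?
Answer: $-436$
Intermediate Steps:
$I = 0$
$Q{\left(x \right)} = \sqrt{x}$ ($Q{\left(x \right)} = \sqrt{x + 0} = \sqrt{x}$)
$Q{\left(1 \right)} \left(-129 - 307\right) = \sqrt{1} \left(-129 - 307\right) = 1 \left(-129 - 307\right) = 1 \left(-436\right) = -436$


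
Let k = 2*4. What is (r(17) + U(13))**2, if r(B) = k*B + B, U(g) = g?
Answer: 27556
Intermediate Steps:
k = 8
r(B) = 9*B (r(B) = 8*B + B = 9*B)
(r(17) + U(13))**2 = (9*17 + 13)**2 = (153 + 13)**2 = 166**2 = 27556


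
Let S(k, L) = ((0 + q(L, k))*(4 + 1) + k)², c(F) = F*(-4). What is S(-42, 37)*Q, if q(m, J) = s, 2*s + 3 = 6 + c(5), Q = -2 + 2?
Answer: 0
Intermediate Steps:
c(F) = -4*F
Q = 0
s = -17/2 (s = -3/2 + (6 - 4*5)/2 = -3/2 + (6 - 20)/2 = -3/2 + (½)*(-14) = -3/2 - 7 = -17/2 ≈ -8.5000)
q(m, J) = -17/2
S(k, L) = (-85/2 + k)² (S(k, L) = ((0 - 17/2)*(4 + 1) + k)² = (-17/2*5 + k)² = (-85/2 + k)²)
S(-42, 37)*Q = ((-85 + 2*(-42))²/4)*0 = ((-85 - 84)²/4)*0 = ((¼)*(-169)²)*0 = ((¼)*28561)*0 = (28561/4)*0 = 0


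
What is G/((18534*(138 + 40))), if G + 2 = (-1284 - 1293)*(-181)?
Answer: 466435/3299052 ≈ 0.14138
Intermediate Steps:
G = 466435 (G = -2 + (-1284 - 1293)*(-181) = -2 - 2577*(-181) = -2 + 466437 = 466435)
G/((18534*(138 + 40))) = 466435/((18534*(138 + 40))) = 466435/((18534*178)) = 466435/3299052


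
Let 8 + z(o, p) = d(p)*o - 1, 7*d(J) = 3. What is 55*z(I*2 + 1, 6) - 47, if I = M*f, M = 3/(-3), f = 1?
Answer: -3959/7 ≈ -565.57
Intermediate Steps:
M = -1 (M = 3*(-⅓) = -1)
d(J) = 3/7 (d(J) = (⅐)*3 = 3/7)
I = -1 (I = -1*1 = -1)
z(o, p) = -9 + 3*o/7 (z(o, p) = -8 + (3*o/7 - 1) = -8 + (-1 + 3*o/7) = -9 + 3*o/7)
55*z(I*2 + 1, 6) - 47 = 55*(-9 + 3*(-1*2 + 1)/7) - 47 = 55*(-9 + 3*(-2 + 1)/7) - 47 = 55*(-9 + (3/7)*(-1)) - 47 = 55*(-9 - 3/7) - 47 = 55*(-66/7) - 47 = -3630/7 - 47 = -3959/7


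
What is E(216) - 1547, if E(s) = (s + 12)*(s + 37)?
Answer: 56137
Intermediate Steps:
E(s) = (12 + s)*(37 + s)
E(216) - 1547 = (444 + 216² + 49*216) - 1547 = (444 + 46656 + 10584) - 1547 = 57684 - 1547 = 56137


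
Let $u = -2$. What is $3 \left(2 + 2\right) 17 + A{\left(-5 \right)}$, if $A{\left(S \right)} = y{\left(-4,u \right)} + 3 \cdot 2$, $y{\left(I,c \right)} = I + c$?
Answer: $204$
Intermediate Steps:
$A{\left(S \right)} = 0$ ($A{\left(S \right)} = \left(-4 - 2\right) + 3 \cdot 2 = -6 + 6 = 0$)
$3 \left(2 + 2\right) 17 + A{\left(-5 \right)} = 3 \left(2 + 2\right) 17 + 0 = 3 \cdot 4 \cdot 17 + 0 = 12 \cdot 17 + 0 = 204 + 0 = 204$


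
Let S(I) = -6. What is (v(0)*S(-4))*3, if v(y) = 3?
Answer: -54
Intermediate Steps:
(v(0)*S(-4))*3 = (3*(-6))*3 = -18*3 = -54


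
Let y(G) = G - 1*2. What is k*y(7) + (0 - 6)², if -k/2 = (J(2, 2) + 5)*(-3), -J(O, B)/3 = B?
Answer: 6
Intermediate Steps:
J(O, B) = -3*B
k = -6 (k = -2*(-3*2 + 5)*(-3) = -2*(-6 + 5)*(-3) = -(-2)*(-3) = -2*3 = -6)
y(G) = -2 + G (y(G) = G - 2 = -2 + G)
k*y(7) + (0 - 6)² = -6*(-2 + 7) + (0 - 6)² = -6*5 + (-6)² = -30 + 36 = 6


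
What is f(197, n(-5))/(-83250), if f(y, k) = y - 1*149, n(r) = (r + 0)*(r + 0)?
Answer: -8/13875 ≈ -0.00057658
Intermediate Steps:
n(r) = r² (n(r) = r*r = r²)
f(y, k) = -149 + y (f(y, k) = y - 149 = -149 + y)
f(197, n(-5))/(-83250) = (-149 + 197)/(-83250) = 48*(-1/83250) = -8/13875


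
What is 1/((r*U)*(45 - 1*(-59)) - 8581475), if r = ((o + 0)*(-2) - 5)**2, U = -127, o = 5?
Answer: -1/11553275 ≈ -8.6556e-8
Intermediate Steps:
r = 225 (r = ((5 + 0)*(-2) - 5)**2 = (5*(-2) - 5)**2 = (-10 - 5)**2 = (-15)**2 = 225)
1/((r*U)*(45 - 1*(-59)) - 8581475) = 1/((225*(-127))*(45 - 1*(-59)) - 8581475) = 1/(-28575*(45 + 59) - 8581475) = 1/(-28575*104 - 8581475) = 1/(-2971800 - 8581475) = 1/(-11553275) = -1/11553275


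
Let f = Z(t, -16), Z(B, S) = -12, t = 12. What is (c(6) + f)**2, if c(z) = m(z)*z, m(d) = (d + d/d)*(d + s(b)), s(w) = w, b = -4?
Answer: 5184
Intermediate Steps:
f = -12
m(d) = (1 + d)*(-4 + d) (m(d) = (d + d/d)*(d - 4) = (d + 1)*(-4 + d) = (1 + d)*(-4 + d))
c(z) = z*(-4 + z**2 - 3*z) (c(z) = (-4 + z**2 - 3*z)*z = z*(-4 + z**2 - 3*z))
(c(6) + f)**2 = (6*(-4 + 6**2 - 3*6) - 12)**2 = (6*(-4 + 36 - 18) - 12)**2 = (6*14 - 12)**2 = (84 - 12)**2 = 72**2 = 5184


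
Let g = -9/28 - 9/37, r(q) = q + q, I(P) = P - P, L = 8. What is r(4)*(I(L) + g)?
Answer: -1170/259 ≈ -4.5174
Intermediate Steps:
I(P) = 0
r(q) = 2*q
g = -585/1036 (g = -9*1/28 - 9*1/37 = -9/28 - 9/37 = -585/1036 ≈ -0.56467)
r(4)*(I(L) + g) = (2*4)*(0 - 585/1036) = 8*(-585/1036) = -1170/259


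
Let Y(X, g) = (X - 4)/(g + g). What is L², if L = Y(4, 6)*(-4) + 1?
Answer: 1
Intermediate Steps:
Y(X, g) = (-4 + X)/(2*g) (Y(X, g) = (-4 + X)/((2*g)) = (-4 + X)*(1/(2*g)) = (-4 + X)/(2*g))
L = 1 (L = ((½)*(-4 + 4)/6)*(-4) + 1 = ((½)*(⅙)*0)*(-4) + 1 = 0*(-4) + 1 = 0 + 1 = 1)
L² = 1² = 1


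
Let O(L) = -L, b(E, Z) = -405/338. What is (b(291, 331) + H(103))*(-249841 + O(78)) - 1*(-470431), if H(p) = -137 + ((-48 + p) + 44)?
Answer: 3470182509/338 ≈ 1.0267e+7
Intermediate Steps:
b(E, Z) = -405/338 (b(E, Z) = -405*1/338 = -405/338)
H(p) = -141 + p (H(p) = -137 + (-4 + p) = -141 + p)
(b(291, 331) + H(103))*(-249841 + O(78)) - 1*(-470431) = (-405/338 + (-141 + 103))*(-249841 - 1*78) - 1*(-470431) = (-405/338 - 38)*(-249841 - 78) + 470431 = -13249/338*(-249919) + 470431 = 3311176831/338 + 470431 = 3470182509/338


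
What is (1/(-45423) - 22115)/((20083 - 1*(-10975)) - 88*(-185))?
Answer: -502264823/1075116987 ≈ -0.46717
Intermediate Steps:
(1/(-45423) - 22115)/((20083 - 1*(-10975)) - 88*(-185)) = (-1/45423 - 22115)/((20083 + 10975) + 16280) = -1004529646/(45423*(31058 + 16280)) = -1004529646/45423/47338 = -1004529646/45423*1/47338 = -502264823/1075116987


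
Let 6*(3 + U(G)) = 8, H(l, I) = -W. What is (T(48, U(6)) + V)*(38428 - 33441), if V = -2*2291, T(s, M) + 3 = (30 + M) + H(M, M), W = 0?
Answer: -68172290/3 ≈ -2.2724e+7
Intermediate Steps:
H(l, I) = 0 (H(l, I) = -1*0 = 0)
U(G) = -5/3 (U(G) = -3 + (⅙)*8 = -3 + 4/3 = -5/3)
T(s, M) = 27 + M (T(s, M) = -3 + ((30 + M) + 0) = -3 + (30 + M) = 27 + M)
V = -4582
(T(48, U(6)) + V)*(38428 - 33441) = ((27 - 5/3) - 4582)*(38428 - 33441) = (76/3 - 4582)*4987 = -13670/3*4987 = -68172290/3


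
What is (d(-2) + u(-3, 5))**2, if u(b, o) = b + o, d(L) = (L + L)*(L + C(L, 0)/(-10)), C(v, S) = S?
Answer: 100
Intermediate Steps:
d(L) = 2*L**2 (d(L) = (L + L)*(L + 0/(-10)) = (2*L)*(L + 0*(-1/10)) = (2*L)*(L + 0) = (2*L)*L = 2*L**2)
(d(-2) + u(-3, 5))**2 = (2*(-2)**2 + (-3 + 5))**2 = (2*4 + 2)**2 = (8 + 2)**2 = 10**2 = 100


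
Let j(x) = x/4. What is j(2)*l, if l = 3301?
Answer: 3301/2 ≈ 1650.5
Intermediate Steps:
j(x) = x/4 (j(x) = x*(1/4) = x/4)
j(2)*l = ((1/4)*2)*3301 = (1/2)*3301 = 3301/2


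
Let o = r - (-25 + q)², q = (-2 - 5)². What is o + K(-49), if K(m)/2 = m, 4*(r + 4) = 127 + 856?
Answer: -1729/4 ≈ -432.25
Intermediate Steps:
r = 967/4 (r = -4 + (127 + 856)/4 = -4 + (¼)*983 = -4 + 983/4 = 967/4 ≈ 241.75)
K(m) = 2*m
q = 49 (q = (-7)² = 49)
o = -1337/4 (o = 967/4 - (-25 + 49)² = 967/4 - 1*24² = 967/4 - 1*576 = 967/4 - 576 = -1337/4 ≈ -334.25)
o + K(-49) = -1337/4 + 2*(-49) = -1337/4 - 98 = -1729/4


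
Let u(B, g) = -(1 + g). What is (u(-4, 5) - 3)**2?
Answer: 81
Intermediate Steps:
u(B, g) = -1 - g
(u(-4, 5) - 3)**2 = ((-1 - 1*5) - 3)**2 = ((-1 - 5) - 3)**2 = (-6 - 3)**2 = (-9)**2 = 81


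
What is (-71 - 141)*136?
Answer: -28832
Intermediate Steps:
(-71 - 141)*136 = -212*136 = -28832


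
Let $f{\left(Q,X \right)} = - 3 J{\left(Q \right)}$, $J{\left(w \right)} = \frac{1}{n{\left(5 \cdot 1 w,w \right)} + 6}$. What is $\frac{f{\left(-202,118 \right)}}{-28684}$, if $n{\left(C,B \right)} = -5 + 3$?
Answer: $\frac{3}{114736} \approx 2.6147 \cdot 10^{-5}$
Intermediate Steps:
$n{\left(C,B \right)} = -2$
$J{\left(w \right)} = \frac{1}{4}$ ($J{\left(w \right)} = \frac{1}{-2 + 6} = \frac{1}{4}$)
$f{\left(Q,X \right)} = - \frac{3}{4}$ ($f{\left(Q,X \right)} = \left(-3\right) \frac{1}{4} = - \frac{3}{4}$)
$\frac{f{\left(-202,118 \right)}}{-28684} = - \frac{3}{4 \left(-28684\right)} = \left(- \frac{3}{4}\right) \left(- \frac{1}{28684}\right) = \frac{3}{114736}$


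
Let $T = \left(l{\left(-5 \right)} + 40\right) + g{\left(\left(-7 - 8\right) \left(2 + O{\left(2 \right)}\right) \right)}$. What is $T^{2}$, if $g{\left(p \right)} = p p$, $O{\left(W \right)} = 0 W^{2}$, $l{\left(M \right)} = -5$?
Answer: $874225$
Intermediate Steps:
$O{\left(W \right)} = 0$
$g{\left(p \right)} = p^{2}$
$T = 935$ ($T = \left(-5 + 40\right) + \left(\left(-7 - 8\right) \left(2 + 0\right)\right)^{2} = 35 + \left(\left(-15\right) 2\right)^{2} = 35 + \left(-30\right)^{2} = 35 + 900 = 935$)
$T^{2} = 935^{2} = 874225$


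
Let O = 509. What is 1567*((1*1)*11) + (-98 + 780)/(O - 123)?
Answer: 3327082/193 ≈ 17239.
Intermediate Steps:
1567*((1*1)*11) + (-98 + 780)/(O - 123) = 1567*((1*1)*11) + (-98 + 780)/(509 - 123) = 1567*(1*11) + 682/386 = 1567*11 + 682*(1/386) = 17237 + 341/193 = 3327082/193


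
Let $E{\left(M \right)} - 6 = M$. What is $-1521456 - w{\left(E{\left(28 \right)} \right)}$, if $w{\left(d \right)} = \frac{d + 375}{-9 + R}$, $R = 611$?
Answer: $- \frac{915916921}{602} \approx -1.5215 \cdot 10^{6}$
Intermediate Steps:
$E{\left(M \right)} = 6 + M$
$w{\left(d \right)} = \frac{375}{602} + \frac{d}{602}$ ($w{\left(d \right)} = \frac{d + 375}{-9 + 611} = \frac{375 + d}{602} = \left(375 + d\right) \frac{1}{602} = \frac{375}{602} + \frac{d}{602}$)
$-1521456 - w{\left(E{\left(28 \right)} \right)} = -1521456 - \left(\frac{375}{602} + \frac{6 + 28}{602}\right) = -1521456 - \left(\frac{375}{602} + \frac{1}{602} \cdot 34\right) = -1521456 - \left(\frac{375}{602} + \frac{17}{301}\right) = -1521456 - \frac{409}{602} = - \frac{915916921}{602}$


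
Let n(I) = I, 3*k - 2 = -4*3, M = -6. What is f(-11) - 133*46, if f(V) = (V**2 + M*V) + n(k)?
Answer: -17803/3 ≈ -5934.3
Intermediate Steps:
k = -10/3 (k = 2/3 + (-4*3)/3 = 2/3 + (1/3)*(-12) = 2/3 - 4 = -10/3 ≈ -3.3333)
f(V) = -10/3 + V**2 - 6*V (f(V) = (V**2 - 6*V) - 10/3 = -10/3 + V**2 - 6*V)
f(-11) - 133*46 = (-10/3 + (-11)**2 - 6*(-11)) - 133*46 = (-10/3 + 121 + 66) - 6118 = 551/3 - 6118 = -17803/3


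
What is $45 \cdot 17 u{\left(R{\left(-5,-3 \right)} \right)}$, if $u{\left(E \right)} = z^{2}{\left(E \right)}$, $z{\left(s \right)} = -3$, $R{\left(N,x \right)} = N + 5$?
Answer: $6885$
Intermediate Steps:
$R{\left(N,x \right)} = 5 + N$
$u{\left(E \right)} = 9$ ($u{\left(E \right)} = \left(-3\right)^{2} = 9$)
$45 \cdot 17 u{\left(R{\left(-5,-3 \right)} \right)} = 45 \cdot 17 \cdot 9 = 765 \cdot 9 = 6885$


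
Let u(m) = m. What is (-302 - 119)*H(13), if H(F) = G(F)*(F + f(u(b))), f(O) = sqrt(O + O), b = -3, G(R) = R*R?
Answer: -924937 - 71149*I*sqrt(6) ≈ -9.2494e+5 - 1.7428e+5*I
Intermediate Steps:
G(R) = R**2
f(O) = sqrt(2)*sqrt(O) (f(O) = sqrt(2*O) = sqrt(2)*sqrt(O))
H(F) = F**2*(F + I*sqrt(6)) (H(F) = F**2*(F + sqrt(2)*sqrt(-3)) = F**2*(F + sqrt(2)*(I*sqrt(3))) = F**2*(F + I*sqrt(6)))
(-302 - 119)*H(13) = (-302 - 119)*(13**2*(13 + I*sqrt(6))) = -71149*(13 + I*sqrt(6)) = -421*(2197 + 169*I*sqrt(6)) = -924937 - 71149*I*sqrt(6)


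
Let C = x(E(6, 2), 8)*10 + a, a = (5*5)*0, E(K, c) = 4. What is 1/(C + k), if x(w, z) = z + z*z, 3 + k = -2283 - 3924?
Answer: -1/5490 ≈ -0.00018215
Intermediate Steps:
k = -6210 (k = -3 + (-2283 - 3924) = -3 - 6207 = -6210)
x(w, z) = z + z²
a = 0 (a = 25*0 = 0)
C = 720 (C = (8*(1 + 8))*10 + 0 = (8*9)*10 + 0 = 72*10 + 0 = 720 + 0 = 720)
1/(C + k) = 1/(720 - 6210) = 1/(-5490) = -1/5490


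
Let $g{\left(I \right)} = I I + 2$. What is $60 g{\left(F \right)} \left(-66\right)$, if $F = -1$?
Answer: $-11880$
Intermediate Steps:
$g{\left(I \right)} = 2 + I^{2}$ ($g{\left(I \right)} = I^{2} + 2 = 2 + I^{2}$)
$60 g{\left(F \right)} \left(-66\right) = 60 \left(2 + \left(-1\right)^{2}\right) \left(-66\right) = 60 \left(2 + 1\right) \left(-66\right) = 60 \cdot 3 \left(-66\right) = 180 \left(-66\right) = -11880$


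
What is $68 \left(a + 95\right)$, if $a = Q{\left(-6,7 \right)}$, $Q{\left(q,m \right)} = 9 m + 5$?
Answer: $11084$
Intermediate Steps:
$Q{\left(q,m \right)} = 5 + 9 m$
$a = 68$ ($a = 5 + 9 \cdot 7 = 5 + 63 = 68$)
$68 \left(a + 95\right) = 68 \left(68 + 95\right) = 68 \cdot 163 = 11084$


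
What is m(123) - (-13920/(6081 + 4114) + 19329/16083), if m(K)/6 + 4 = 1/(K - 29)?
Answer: -12213439766/513760713 ≈ -23.773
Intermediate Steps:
m(K) = -24 + 6/(-29 + K) (m(K) = -24 + 6/(K - 29) = -24 + 6/(-29 + K))
m(123) - (-13920/(6081 + 4114) + 19329/16083) = 6*(117 - 4*123)/(-29 + 123) - (-13920/(6081 + 4114) + 19329/16083) = 6*(117 - 492)/94 - (-13920/10195 + 19329*(1/16083)) = 6*(1/94)*(-375) - (-13920*1/10195 + 6443/5361) = -1125/47 - (-2784/2039 + 6443/5361) = -1125/47 - 1*(-1787747/10931079) = -1125/47 + 1787747/10931079 = -12213439766/513760713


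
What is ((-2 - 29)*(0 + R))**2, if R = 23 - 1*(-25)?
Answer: 2214144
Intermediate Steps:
R = 48 (R = 23 + 25 = 48)
((-2 - 29)*(0 + R))**2 = ((-2 - 29)*(0 + 48))**2 = (-31*48)**2 = (-1488)**2 = 2214144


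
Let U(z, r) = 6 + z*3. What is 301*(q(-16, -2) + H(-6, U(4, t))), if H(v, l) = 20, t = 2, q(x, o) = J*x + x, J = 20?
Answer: -95116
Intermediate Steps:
q(x, o) = 21*x (q(x, o) = 20*x + x = 21*x)
U(z, r) = 6 + 3*z
301*(q(-16, -2) + H(-6, U(4, t))) = 301*(21*(-16) + 20) = 301*(-336 + 20) = 301*(-316) = -95116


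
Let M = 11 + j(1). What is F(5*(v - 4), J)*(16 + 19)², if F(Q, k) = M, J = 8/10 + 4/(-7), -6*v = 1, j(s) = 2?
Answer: 15925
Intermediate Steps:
v = -⅙ (v = -⅙*1 = -⅙ ≈ -0.16667)
J = 8/35 (J = 8*(⅒) + 4*(-⅐) = ⅘ - 4/7 = 8/35 ≈ 0.22857)
M = 13 (M = 11 + 2 = 13)
F(Q, k) = 13
F(5*(v - 4), J)*(16 + 19)² = 13*(16 + 19)² = 13*35² = 13*1225 = 15925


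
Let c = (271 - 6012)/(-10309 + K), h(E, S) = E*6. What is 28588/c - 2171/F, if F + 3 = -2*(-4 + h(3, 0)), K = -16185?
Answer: 23492188343/177971 ≈ 1.3200e+5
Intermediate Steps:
h(E, S) = 6*E
c = 5741/26494 (c = (271 - 6012)/(-10309 - 16185) = -5741/(-26494) = -5741*(-1/26494) = 5741/26494 ≈ 0.21669)
F = -31 (F = -3 - 2*(-4 + 6*3) = -3 - 2*(-4 + 18) = -3 - 2*14 = -3 - 28 = -31)
28588/c - 2171/F = 28588/(5741/26494) - 2171/(-31) = 28588*(26494/5741) - 2171*(-1/31) = 757410472/5741 + 2171/31 = 23492188343/177971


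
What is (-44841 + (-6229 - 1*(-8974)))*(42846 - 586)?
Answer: -1778976960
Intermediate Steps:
(-44841 + (-6229 - 1*(-8974)))*(42846 - 586) = (-44841 + (-6229 + 8974))*42260 = (-44841 + 2745)*42260 = -42096*42260 = -1778976960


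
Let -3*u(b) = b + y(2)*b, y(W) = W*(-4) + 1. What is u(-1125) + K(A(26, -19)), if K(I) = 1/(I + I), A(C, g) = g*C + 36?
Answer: -2061001/916 ≈ -2250.0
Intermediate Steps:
y(W) = 1 - 4*W (y(W) = -4*W + 1 = 1 - 4*W)
u(b) = 2*b (u(b) = -(b + (1 - 4*2)*b)/3 = -(b + (1 - 8)*b)/3 = -(b - 7*b)/3 = -(-2)*b = 2*b)
A(C, g) = 36 + C*g (A(C, g) = C*g + 36 = 36 + C*g)
K(I) = 1/(2*I)
u(-1125) + K(A(26, -19)) = 2*(-1125) + 1/(2*(36 + 26*(-19))) = -2250 + 1/(2*(36 - 494)) = -2250 + (½)/(-458) = -2250 + (½)*(-1/458) = -2250 - 1/916 = -2061001/916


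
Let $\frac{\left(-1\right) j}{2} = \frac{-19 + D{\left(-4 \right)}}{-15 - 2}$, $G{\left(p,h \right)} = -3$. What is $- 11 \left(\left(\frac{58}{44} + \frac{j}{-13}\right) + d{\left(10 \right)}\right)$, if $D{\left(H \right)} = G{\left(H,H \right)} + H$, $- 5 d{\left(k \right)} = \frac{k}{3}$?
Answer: $- \frac{995}{102} \approx -9.7549$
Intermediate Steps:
$d{\left(k \right)} = - \frac{k}{15}$ ($d{\left(k \right)} = - \frac{k \frac{1}{3}}{5} = - \frac{\frac{1}{3} k}{5} = - \frac{k}{15}$)
$D{\left(H \right)} = -3 + H$
$j = - \frac{52}{17}$ ($j = - 2 \frac{-19 - 7}{-15 - 2} = - 2 \frac{-19 - 7}{-17} = - 2 \left(\left(-26\right) \left(- \frac{1}{17}\right)\right) = \left(-2\right) \frac{26}{17} = - \frac{52}{17} \approx -3.0588$)
$- 11 \left(\left(\frac{58}{44} + \frac{j}{-13}\right) + d{\left(10 \right)}\right) = - 11 \left(\left(\frac{58}{44} - \frac{52}{17 \left(-13\right)}\right) - \frac{2}{3}\right) = - 11 \left(\left(58 \cdot \frac{1}{44} - - \frac{4}{17}\right) - \frac{2}{3}\right) = - 11 \left(\left(\frac{29}{22} + \frac{4}{17}\right) - \frac{2}{3}\right) = - 11 \left(\frac{581}{374} - \frac{2}{3}\right) = \left(-11\right) \frac{995}{1122} = - \frac{995}{102}$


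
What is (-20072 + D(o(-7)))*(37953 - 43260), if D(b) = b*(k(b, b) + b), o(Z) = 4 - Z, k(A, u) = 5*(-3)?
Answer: 106755612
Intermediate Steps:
k(A, u) = -15
D(b) = b*(-15 + b)
(-20072 + D(o(-7)))*(37953 - 43260) = (-20072 + (4 - 1*(-7))*(-15 + (4 - 1*(-7))))*(37953 - 43260) = (-20072 + (4 + 7)*(-15 + (4 + 7)))*(-5307) = (-20072 + 11*(-15 + 11))*(-5307) = (-20072 + 11*(-4))*(-5307) = (-20072 - 44)*(-5307) = -20116*(-5307) = 106755612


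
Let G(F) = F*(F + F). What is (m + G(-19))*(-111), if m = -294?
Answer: -47508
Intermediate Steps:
G(F) = 2*F² (G(F) = F*(2*F) = 2*F²)
(m + G(-19))*(-111) = (-294 + 2*(-19)²)*(-111) = (-294 + 2*361)*(-111) = (-294 + 722)*(-111) = 428*(-111) = -47508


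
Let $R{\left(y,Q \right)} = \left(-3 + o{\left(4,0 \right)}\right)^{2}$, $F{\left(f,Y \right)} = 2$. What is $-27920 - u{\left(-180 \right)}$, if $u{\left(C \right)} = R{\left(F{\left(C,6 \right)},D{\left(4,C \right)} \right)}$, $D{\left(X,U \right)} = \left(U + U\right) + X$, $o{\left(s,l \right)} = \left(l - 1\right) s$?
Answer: $-27969$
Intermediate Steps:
$o{\left(s,l \right)} = s \left(-1 + l\right)$ ($o{\left(s,l \right)} = \left(-1 + l\right) s = s \left(-1 + l\right)$)
$D{\left(X,U \right)} = X + 2 U$ ($D{\left(X,U \right)} = 2 U + X = X + 2 U$)
$R{\left(y,Q \right)} = 49$ ($R{\left(y,Q \right)} = \left(-3 + 4 \left(-1 + 0\right)\right)^{2} = \left(-3 + 4 \left(-1\right)\right)^{2} = \left(-3 - 4\right)^{2} = \left(-7\right)^{2} = 49$)
$u{\left(C \right)} = 49$
$-27920 - u{\left(-180 \right)} = -27920 - 49 = -27969$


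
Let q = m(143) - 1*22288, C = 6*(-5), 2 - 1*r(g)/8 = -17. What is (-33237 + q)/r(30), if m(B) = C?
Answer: -55555/152 ≈ -365.49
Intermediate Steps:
r(g) = 152 (r(g) = 16 - 8*(-17) = 16 + 136 = 152)
C = -30
m(B) = -30
q = -22318 (q = -30 - 1*22288 = -30 - 22288 = -22318)
(-33237 + q)/r(30) = (-33237 - 22318)/152 = -55555*1/152 = -55555/152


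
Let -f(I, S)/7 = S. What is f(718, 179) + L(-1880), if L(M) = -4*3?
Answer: -1265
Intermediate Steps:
f(I, S) = -7*S
L(M) = -12
f(718, 179) + L(-1880) = -7*179 - 12 = -1253 - 12 = -1265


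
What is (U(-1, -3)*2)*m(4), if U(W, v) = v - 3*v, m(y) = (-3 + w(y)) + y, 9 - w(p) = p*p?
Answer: -72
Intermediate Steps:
w(p) = 9 - p² (w(p) = 9 - p*p = 9 - p²)
m(y) = 6 + y - y² (m(y) = (-3 + (9 - y²)) + y = (6 - y²) + y = 6 + y - y²)
U(W, v) = -2*v (U(W, v) = v - 3*v = -2*v)
(U(-1, -3)*2)*m(4) = (-2*(-3)*2)*(6 + 4 - 1*4²) = (6*2)*(6 + 4 - 1*16) = 12*(6 + 4 - 16) = 12*(-6) = -72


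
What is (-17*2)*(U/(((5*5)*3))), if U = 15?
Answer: -34/5 ≈ -6.8000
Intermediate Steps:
(-17*2)*(U/(((5*5)*3))) = (-17*2)*(15/(((5*5)*3))) = -510/(25*3) = -510/75 = -34*1/5 = -34/5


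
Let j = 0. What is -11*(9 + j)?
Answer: -99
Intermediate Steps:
-11*(9 + j) = -11*(9 + 0) = -11*9 = -99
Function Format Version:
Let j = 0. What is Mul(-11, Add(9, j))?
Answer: -99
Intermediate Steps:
Mul(-11, Add(9, j)) = Mul(-11, Add(9, 0)) = Mul(-11, 9) = -99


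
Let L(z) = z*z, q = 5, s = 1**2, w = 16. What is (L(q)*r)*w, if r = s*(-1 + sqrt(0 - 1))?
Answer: -400 + 400*I ≈ -400.0 + 400.0*I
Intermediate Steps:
s = 1
L(z) = z**2
r = -1 + I (r = 1*(-1 + sqrt(0 - 1)) = 1*(-1 + sqrt(-1)) = 1*(-1 + I) = -1 + I ≈ -1.0 + 1.0*I)
(L(q)*r)*w = (5**2*(-1 + I))*16 = (25*(-1 + I))*16 = (-25 + 25*I)*16 = -400 + 400*I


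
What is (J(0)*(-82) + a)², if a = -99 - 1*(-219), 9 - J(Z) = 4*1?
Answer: 84100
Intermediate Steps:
J(Z) = 5 (J(Z) = 9 - 4 = 5)
a = 120 (a = -99 + 219 = 120)
(J(0)*(-82) + a)² = (5*(-82) + 120)² = (-410 + 120)² = (-290)² = 84100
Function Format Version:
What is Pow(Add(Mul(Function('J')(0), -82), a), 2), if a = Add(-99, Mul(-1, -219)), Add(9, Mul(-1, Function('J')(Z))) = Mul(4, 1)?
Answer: 84100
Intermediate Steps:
Function('J')(Z) = 5 (Function('J')(Z) = Add(9, Mul(-1, Mul(4, 1))) = Add(9, Mul(-1, 4)) = Add(9, -4) = 5)
a = 120 (a = Add(-99, 219) = 120)
Pow(Add(Mul(Function('J')(0), -82), a), 2) = Pow(Add(Mul(5, -82), 120), 2) = Pow(Add(-410, 120), 2) = Pow(-290, 2) = 84100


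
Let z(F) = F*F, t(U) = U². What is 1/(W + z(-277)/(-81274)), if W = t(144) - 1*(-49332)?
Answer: 81274/5694629903 ≈ 1.4272e-5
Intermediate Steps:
z(F) = F²
W = 70068 (W = 144² - 1*(-49332) = 20736 + 49332 = 70068)
1/(W + z(-277)/(-81274)) = 1/(70068 + (-277)²/(-81274)) = 1/(70068 + 76729*(-1/81274)) = 1/(70068 - 76729/81274) = 1/(5694629903/81274) = 81274/5694629903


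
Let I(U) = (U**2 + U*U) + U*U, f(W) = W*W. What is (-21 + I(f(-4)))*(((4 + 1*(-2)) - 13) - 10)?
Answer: -15687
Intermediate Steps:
f(W) = W**2
I(U) = 3*U**2 (I(U) = (U**2 + U**2) + U**2 = 2*U**2 + U**2 = 3*U**2)
(-21 + I(f(-4)))*(((4 + 1*(-2)) - 13) - 10) = (-21 + 3*((-4)**2)**2)*(((4 + 1*(-2)) - 13) - 10) = (-21 + 3*16**2)*(((4 - 2) - 13) - 10) = (-21 + 3*256)*((2 - 13) - 10) = (-21 + 768)*(-11 - 10) = 747*(-21) = -15687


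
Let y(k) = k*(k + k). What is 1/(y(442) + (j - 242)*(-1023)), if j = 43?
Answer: 1/594305 ≈ 1.6826e-6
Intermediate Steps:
y(k) = 2*k² (y(k) = k*(2*k) = 2*k²)
1/(y(442) + (j - 242)*(-1023)) = 1/(2*442² + (43 - 242)*(-1023)) = 1/(2*195364 - 199*(-1023)) = 1/(390728 + 203577) = 1/594305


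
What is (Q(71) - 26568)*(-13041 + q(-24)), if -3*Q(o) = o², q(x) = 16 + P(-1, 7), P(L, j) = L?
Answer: 367962790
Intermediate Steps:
q(x) = 15 (q(x) = 16 - 1 = 15)
Q(o) = -o²/3
(Q(71) - 26568)*(-13041 + q(-24)) = (-⅓*71² - 26568)*(-13041 + 15) = (-⅓*5041 - 26568)*(-13026) = (-5041/3 - 26568)*(-13026) = -84745/3*(-13026) = 367962790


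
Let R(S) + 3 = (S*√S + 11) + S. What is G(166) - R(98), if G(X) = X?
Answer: 60 - 686*√2 ≈ -910.15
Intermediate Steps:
R(S) = 8 + S + S^(3/2) (R(S) = -3 + ((S*√S + 11) + S) = -3 + ((S^(3/2) + 11) + S) = -3 + ((11 + S^(3/2)) + S) = -3 + (11 + S + S^(3/2)) = 8 + S + S^(3/2))
G(166) - R(98) = 166 - (8 + 98 + 98^(3/2)) = 166 - (8 + 98 + 686*√2) = 166 - (106 + 686*√2) = 166 + (-106 - 686*√2) = 60 - 686*√2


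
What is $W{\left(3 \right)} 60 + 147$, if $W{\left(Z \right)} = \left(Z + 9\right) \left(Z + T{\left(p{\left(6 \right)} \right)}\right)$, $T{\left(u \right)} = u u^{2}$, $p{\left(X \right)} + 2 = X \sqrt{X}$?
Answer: $-936573 + 984960 \sqrt{6} \approx 1.4761 \cdot 10^{6}$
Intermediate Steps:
$p{\left(X \right)} = -2 + X^{\frac{3}{2}}$ ($p{\left(X \right)} = -2 + X \sqrt{X} = -2 + X^{\frac{3}{2}}$)
$T{\left(u \right)} = u^{3}$
$W{\left(Z \right)} = \left(9 + Z\right) \left(Z + \left(-2 + 6 \sqrt{6}\right)^{3}\right)$ ($W{\left(Z \right)} = \left(Z + 9\right) \left(Z + \left(-2 + 6^{\frac{3}{2}}\right)^{3}\right) = \left(9 + Z\right) \left(Z + \left(-2 + 6 \sqrt{6}\right)^{3}\right)$)
$W{\left(3 \right)} 60 + 147 = \left(-11736 + 3^{2} - 3885 + 12312 \sqrt{6} + 1368 \cdot 3 \sqrt{6}\right) 60 + 147 = \left(-11736 + 9 - 3885 + 12312 \sqrt{6} + 4104 \sqrt{6}\right) 60 + 147 = \left(-15612 + 16416 \sqrt{6}\right) 60 + 147 = \left(-936720 + 984960 \sqrt{6}\right) + 147 = -936573 + 984960 \sqrt{6}$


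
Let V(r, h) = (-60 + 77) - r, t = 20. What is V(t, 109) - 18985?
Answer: -18988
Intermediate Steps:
V(r, h) = 17 - r
V(t, 109) - 18985 = (17 - 1*20) - 18985 = (17 - 20) - 18985 = -3 - 18985 = -18988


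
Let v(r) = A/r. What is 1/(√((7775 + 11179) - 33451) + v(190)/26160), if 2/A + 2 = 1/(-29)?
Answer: -4252177200/311677069679045280841 - 21499418478240000*I*√14497/311677069679045280841 ≈ -1.3643e-11 - 0.0083054*I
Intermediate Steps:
A = -58/59 (A = 2/(-2 + 1/(-29)) = 2/(-2 - 1/29) = 2/(-59/29) = 2*(-29/59) = -58/59 ≈ -0.98305)
v(r) = -58/(59*r)
1/(√((7775 + 11179) - 33451) + v(190)/26160) = 1/(√((7775 + 11179) - 33451) - 58/59/190/26160) = 1/(√(18954 - 33451) - 58/59*1/190*(1/26160)) = 1/(√(-14497) - 29/5605*1/26160) = 1/(I*√14497 - 29/146626800) = 1/(-29/146626800 + I*√14497)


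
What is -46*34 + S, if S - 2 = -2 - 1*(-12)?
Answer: -1552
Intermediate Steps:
S = 12 (S = 2 + (-2 - 1*(-12)) = 2 + (-2 + 12) = 2 + 10 = 12)
-46*34 + S = -46*34 + 12 = -1564 + 12 = -1552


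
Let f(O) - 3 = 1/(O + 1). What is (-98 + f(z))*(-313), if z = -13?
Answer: 357133/12 ≈ 29761.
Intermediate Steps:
f(O) = 3 + 1/(1 + O) (f(O) = 3 + 1/(O + 1) = 3 + 1/(1 + O))
(-98 + f(z))*(-313) = (-98 + (4 + 3*(-13))/(1 - 13))*(-313) = (-98 + (4 - 39)/(-12))*(-313) = (-98 - 1/12*(-35))*(-313) = (-98 + 35/12)*(-313) = -1141/12*(-313) = 357133/12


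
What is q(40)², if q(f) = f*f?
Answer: 2560000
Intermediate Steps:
q(f) = f²
q(40)² = (40²)² = 1600² = 2560000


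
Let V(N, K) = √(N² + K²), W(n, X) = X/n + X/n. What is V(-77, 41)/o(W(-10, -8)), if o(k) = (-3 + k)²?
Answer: 25*√7610/49 ≈ 44.508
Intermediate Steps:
W(n, X) = 2*X/n
V(N, K) = √(K² + N²)
V(-77, 41)/o(W(-10, -8)) = √(41² + (-77)²)/((-3 + 2*(-8)/(-10))²) = √(1681 + 5929)/((-3 + 2*(-8)*(-⅒))²) = √7610/((-3 + 8/5)²) = √7610/((-7/5)²) = √7610/(49/25) = √7610*(25/49) = 25*√7610/49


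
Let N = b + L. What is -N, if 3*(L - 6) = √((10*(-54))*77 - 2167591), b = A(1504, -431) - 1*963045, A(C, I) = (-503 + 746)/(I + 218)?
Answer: 68375850/71 - I*√2209171/3 ≈ 9.6304e+5 - 495.44*I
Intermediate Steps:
A(C, I) = 243/(218 + I)
b = -68376276/71 (b = 243/(218 - 431) - 1*963045 = 243/(-213) - 963045 = 243*(-1/213) - 963045 = -81/71 - 963045 = -68376276/71 ≈ -9.6305e+5)
L = 6 + I*√2209171/3 (L = 6 + √((10*(-54))*77 - 2167591)/3 = 6 + √(-540*77 - 2167591)/3 = 6 + √(-41580 - 2167591)/3 = 6 + √(-2209171)/3 = 6 + (I*√2209171)/3 = 6 + I*√2209171/3 ≈ 6.0 + 495.44*I)
N = -68375850/71 + I*√2209171/3 (N = -68376276/71 + (6 + I*√2209171/3) = -68375850/71 + I*√2209171/3 ≈ -9.6304e+5 + 495.44*I)
-N = -(-68375850/71 + I*√2209171/3) = 68375850/71 - I*√2209171/3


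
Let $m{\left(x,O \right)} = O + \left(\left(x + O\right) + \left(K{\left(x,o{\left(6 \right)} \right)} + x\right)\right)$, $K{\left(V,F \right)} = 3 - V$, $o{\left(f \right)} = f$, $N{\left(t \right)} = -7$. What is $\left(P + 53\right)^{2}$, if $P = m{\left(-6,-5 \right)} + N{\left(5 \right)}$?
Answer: $1089$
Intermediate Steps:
$m{\left(x,O \right)} = 3 + x + 2 O$ ($m{\left(x,O \right)} = O + \left(\left(x + O\right) + \left(\left(3 - x\right) + x\right)\right) = O + \left(\left(O + x\right) + 3\right) = O + \left(3 + O + x\right) = 3 + x + 2 O$)
$P = -20$ ($P = \left(3 - 6 + 2 \left(-5\right)\right) - 7 = \left(3 - 6 - 10\right) - 7 = -13 - 7 = -20$)
$\left(P + 53\right)^{2} = \left(-20 + 53\right)^{2} = 33^{2} = 1089$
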